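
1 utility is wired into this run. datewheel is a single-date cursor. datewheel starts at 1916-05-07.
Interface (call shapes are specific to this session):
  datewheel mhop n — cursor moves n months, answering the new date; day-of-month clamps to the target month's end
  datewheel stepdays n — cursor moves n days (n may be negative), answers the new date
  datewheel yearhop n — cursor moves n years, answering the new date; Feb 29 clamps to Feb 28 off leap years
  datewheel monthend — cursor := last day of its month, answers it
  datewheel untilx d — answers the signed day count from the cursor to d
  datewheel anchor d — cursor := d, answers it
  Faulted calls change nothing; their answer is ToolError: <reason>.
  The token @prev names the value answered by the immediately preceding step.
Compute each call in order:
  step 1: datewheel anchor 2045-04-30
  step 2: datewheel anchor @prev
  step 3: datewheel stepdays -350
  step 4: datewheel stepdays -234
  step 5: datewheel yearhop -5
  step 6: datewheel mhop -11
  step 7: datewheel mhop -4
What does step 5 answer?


> datewheel anchor d='2045-04-30'
= 2045-04-30
> datewheel anchor d='@prev'
= 2045-04-30
> datewheel stepdays n='-350'
= 2044-05-15
> datewheel stepdays n='-234'
= 2043-09-24
> datewheel yearhop n='-5'
= 2038-09-24
> datewheel mhop n='-11'
= 2037-10-24
> datewheel mhop n='-4'
= 2037-06-24

Answer: 2038-09-24


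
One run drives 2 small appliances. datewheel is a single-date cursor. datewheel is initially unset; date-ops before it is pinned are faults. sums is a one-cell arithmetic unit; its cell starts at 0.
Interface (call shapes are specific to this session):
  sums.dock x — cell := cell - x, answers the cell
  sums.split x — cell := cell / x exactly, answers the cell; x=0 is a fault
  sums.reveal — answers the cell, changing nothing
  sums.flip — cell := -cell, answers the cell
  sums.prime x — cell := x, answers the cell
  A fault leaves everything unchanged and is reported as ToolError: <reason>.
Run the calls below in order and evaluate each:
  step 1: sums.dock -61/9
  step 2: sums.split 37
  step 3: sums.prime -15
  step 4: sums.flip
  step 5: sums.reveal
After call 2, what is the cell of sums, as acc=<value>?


Answer: acc=61/333

Derivation:
Do: dock[x=-61/9]
See: 61/9
Do: split[x=37]
See: 61/333
Do: prime[x=-15]
See: -15
Do: flip[]
See: 15
Do: reveal[]
See: 15


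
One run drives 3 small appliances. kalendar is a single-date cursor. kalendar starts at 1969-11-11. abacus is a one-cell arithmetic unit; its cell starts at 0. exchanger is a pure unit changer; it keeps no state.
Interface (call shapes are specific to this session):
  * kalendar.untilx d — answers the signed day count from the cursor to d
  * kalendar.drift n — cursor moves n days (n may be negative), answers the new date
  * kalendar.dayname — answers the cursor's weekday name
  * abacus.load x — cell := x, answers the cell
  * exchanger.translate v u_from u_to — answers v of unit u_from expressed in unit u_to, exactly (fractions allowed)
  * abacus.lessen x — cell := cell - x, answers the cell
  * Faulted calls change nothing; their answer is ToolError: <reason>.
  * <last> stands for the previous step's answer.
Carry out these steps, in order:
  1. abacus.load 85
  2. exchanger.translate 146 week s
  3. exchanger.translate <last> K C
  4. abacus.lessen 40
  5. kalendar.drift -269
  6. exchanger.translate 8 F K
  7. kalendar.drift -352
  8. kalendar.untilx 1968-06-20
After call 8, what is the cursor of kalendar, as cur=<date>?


~$ abacus.load x='85'
:: 85
~$ exchanger.translate v='146' u_from='week' u_to='s'
:: 88300800
~$ exchanger.translate v='<last>' u_from='K' u_to='C'
:: 1766010537/20
~$ abacus.lessen x='40'
:: 45
~$ kalendar.drift n='-269'
:: 1969-02-15
~$ exchanger.translate v='8' u_from='F' u_to='K'
:: 15589/60
~$ kalendar.drift n='-352'
:: 1968-02-29
~$ kalendar.untilx d='1968-06-20'
:: 112

Answer: cur=1968-02-29


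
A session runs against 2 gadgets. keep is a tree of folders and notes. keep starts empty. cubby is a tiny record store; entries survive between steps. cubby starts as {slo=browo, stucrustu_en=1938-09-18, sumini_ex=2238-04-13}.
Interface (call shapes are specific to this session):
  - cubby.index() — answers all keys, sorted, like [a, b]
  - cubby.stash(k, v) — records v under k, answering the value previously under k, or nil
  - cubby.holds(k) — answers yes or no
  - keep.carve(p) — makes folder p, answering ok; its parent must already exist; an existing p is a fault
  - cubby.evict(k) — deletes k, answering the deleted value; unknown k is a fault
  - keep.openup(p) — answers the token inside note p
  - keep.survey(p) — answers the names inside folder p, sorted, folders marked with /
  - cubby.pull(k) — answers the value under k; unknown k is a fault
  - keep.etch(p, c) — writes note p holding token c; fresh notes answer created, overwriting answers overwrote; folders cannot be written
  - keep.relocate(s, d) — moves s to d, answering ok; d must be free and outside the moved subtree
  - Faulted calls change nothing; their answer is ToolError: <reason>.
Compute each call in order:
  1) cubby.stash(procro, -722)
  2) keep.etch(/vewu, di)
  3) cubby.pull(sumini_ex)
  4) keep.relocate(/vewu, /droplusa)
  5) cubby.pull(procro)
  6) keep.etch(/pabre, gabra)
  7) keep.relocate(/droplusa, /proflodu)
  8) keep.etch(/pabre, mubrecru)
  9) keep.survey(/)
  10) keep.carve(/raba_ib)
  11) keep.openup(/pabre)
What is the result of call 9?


CALL cubby.stash[procro; -722]
RET  nil
CALL keep.etch[/vewu; di]
RET  created
CALL cubby.pull[sumini_ex]
RET  2238-04-13
CALL keep.relocate[/vewu; /droplusa]
RET  ok
CALL cubby.pull[procro]
RET  -722
CALL keep.etch[/pabre; gabra]
RET  created
CALL keep.relocate[/droplusa; /proflodu]
RET  ok
CALL keep.etch[/pabre; mubrecru]
RET  overwrote
CALL keep.survey[/]
RET  [pabre, proflodu]
CALL keep.carve[/raba_ib]
RET  ok
CALL keep.openup[/pabre]
RET  mubrecru

Answer: [pabre, proflodu]


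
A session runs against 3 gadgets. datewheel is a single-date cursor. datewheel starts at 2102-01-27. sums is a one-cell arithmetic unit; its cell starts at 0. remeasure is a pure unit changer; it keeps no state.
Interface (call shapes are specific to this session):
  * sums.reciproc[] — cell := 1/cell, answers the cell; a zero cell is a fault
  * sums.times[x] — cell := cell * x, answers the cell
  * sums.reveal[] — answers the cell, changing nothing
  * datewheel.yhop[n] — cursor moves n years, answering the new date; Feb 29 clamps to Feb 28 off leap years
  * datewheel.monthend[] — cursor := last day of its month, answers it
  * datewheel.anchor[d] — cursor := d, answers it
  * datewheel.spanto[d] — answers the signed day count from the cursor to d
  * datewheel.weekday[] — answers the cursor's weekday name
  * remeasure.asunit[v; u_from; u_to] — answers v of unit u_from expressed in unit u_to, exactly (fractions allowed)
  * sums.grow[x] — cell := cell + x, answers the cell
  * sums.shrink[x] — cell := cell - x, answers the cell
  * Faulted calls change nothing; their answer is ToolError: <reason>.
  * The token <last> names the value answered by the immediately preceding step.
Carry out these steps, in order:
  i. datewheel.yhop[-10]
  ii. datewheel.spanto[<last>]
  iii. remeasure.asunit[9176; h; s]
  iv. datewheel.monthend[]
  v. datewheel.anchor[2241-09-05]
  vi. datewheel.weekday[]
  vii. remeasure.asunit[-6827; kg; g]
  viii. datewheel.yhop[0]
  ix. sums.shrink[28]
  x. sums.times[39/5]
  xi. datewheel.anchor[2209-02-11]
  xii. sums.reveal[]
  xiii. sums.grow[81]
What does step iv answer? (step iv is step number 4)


Then yhop passing n→-10, yielding 2092-01-27.
I try spanto passing d→<last>, — result: 0.
Then asunit passing v→9176, u_from→h, u_to→s, → 33033600.
Now I run monthend(), and see 2092-01-31.
Then anchor passing d→2241-09-05, yielding 2241-09-05.
I call weekday, yielding Sunday.
Invoking asunit passing v→-6827, u_from→kg, u_to→g, and see -6827000.
I invoke yhop passing n→0, — result: 2241-09-05.
I run shrink passing x→28, and observe -28.
Invoking times passing x→39/5, giving -1092/5.
Now I run anchor passing d→2209-02-11, and observe 2209-02-11.
Calling reveal, yielding -1092/5.
I call grow passing x→81, giving -687/5.

Answer: 2092-01-31


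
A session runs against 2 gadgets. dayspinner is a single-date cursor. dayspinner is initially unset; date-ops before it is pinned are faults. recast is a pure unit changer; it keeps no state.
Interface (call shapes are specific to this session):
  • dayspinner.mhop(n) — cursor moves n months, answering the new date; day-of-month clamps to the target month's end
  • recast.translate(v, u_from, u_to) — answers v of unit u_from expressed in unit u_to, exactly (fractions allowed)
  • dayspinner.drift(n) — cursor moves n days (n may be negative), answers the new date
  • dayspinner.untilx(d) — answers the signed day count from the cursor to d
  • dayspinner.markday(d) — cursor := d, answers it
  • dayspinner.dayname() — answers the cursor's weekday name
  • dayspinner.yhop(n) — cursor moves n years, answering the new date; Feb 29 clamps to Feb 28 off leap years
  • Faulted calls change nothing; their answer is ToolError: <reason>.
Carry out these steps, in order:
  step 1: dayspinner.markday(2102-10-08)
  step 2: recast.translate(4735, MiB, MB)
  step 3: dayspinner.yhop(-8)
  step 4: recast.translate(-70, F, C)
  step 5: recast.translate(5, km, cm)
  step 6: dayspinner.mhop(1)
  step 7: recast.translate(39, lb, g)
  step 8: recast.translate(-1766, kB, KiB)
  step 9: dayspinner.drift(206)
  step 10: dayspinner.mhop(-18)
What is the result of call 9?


Do: dayspinner.markday[d='2102-10-08']
See: 2102-10-08
Do: recast.translate[v='4735'; u_from='MiB'; u_to='MB']
See: 15515648/3125
Do: dayspinner.yhop[n='-8']
See: 2094-10-08
Do: recast.translate[v='-70'; u_from='F'; u_to='C']
See: -170/3
Do: recast.translate[v='5'; u_from='km'; u_to='cm']
See: 500000
Do: dayspinner.mhop[n='1']
See: 2094-11-08
Do: recast.translate[v='39'; u_from='lb'; u_to='g']
See: 1769010243/100000
Do: recast.translate[v='-1766'; u_from='kB'; u_to='KiB']
See: -110375/64
Do: dayspinner.drift[n='206']
See: 2095-06-02
Do: dayspinner.mhop[n='-18']
See: 2093-12-02

Answer: 2095-06-02


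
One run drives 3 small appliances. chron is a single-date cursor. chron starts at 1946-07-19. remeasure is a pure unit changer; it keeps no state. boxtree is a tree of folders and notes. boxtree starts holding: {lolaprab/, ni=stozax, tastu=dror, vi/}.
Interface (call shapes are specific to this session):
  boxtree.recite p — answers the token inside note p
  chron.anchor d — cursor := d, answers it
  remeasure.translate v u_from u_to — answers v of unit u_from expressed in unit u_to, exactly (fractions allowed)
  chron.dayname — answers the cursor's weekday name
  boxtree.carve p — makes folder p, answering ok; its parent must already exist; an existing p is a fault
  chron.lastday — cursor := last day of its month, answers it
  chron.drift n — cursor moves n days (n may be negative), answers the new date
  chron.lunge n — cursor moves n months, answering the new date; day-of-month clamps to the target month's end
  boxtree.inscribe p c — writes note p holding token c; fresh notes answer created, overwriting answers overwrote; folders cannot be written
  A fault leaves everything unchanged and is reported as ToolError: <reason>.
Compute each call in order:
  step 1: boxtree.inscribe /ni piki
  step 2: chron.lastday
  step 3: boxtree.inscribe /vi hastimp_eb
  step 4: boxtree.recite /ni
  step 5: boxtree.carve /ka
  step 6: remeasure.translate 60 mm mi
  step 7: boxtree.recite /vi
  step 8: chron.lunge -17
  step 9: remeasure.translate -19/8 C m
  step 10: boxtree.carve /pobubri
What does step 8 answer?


Answer: 1945-02-28

Derivation:
-> inscribe(p='/ni', c='piki')
<- overwrote
-> lastday()
<- 1946-07-31
-> inscribe(p='/vi', c='hastimp_eb')
<- ToolError: is a directory
-> recite(p='/ni')
<- piki
-> carve(p='/ka')
<- ok
-> translate(v='60', u_from='mm', u_to='mi')
<- 5/134112
-> recite(p='/vi')
<- ToolError: is a directory
-> lunge(n='-17')
<- 1945-02-28
-> translate(v='-19/8', u_from='C', u_to='m')
<- ToolError: incompatible units
-> carve(p='/pobubri')
<- ok


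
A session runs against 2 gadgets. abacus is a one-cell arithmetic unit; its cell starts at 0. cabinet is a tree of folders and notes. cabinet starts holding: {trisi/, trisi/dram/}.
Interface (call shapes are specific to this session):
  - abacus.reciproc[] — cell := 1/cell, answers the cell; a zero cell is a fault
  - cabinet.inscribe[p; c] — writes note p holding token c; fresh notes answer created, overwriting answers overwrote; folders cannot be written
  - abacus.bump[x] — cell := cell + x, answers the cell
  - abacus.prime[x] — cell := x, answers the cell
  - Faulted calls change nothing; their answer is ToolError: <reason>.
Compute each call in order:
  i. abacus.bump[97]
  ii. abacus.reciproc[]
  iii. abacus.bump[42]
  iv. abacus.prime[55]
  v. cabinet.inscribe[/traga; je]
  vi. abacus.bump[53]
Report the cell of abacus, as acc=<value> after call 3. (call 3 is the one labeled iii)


Answer: acc=4075/97

Derivation:
> bump 97
= 97
> reciproc
= 1/97
> bump 42
= 4075/97
> prime 55
= 55
> inscribe /traga je
= created
> bump 53
= 108


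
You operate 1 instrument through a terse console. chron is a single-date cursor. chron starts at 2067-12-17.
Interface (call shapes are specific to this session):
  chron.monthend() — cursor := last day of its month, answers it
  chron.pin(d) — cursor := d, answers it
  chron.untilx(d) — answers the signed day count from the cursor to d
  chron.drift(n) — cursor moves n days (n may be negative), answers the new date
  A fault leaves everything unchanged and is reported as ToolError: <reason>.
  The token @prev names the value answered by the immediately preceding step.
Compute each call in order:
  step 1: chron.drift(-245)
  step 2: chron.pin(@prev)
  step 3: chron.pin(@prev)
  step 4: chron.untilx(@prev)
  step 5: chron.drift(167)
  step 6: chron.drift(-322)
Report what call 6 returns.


→ drift(n='-245')
← 2067-04-16
→ pin(d='@prev')
← 2067-04-16
→ pin(d='@prev')
← 2067-04-16
→ untilx(d='@prev')
← 0
→ drift(n='167')
← 2067-09-30
→ drift(n='-322')
← 2066-11-12

Answer: 2066-11-12


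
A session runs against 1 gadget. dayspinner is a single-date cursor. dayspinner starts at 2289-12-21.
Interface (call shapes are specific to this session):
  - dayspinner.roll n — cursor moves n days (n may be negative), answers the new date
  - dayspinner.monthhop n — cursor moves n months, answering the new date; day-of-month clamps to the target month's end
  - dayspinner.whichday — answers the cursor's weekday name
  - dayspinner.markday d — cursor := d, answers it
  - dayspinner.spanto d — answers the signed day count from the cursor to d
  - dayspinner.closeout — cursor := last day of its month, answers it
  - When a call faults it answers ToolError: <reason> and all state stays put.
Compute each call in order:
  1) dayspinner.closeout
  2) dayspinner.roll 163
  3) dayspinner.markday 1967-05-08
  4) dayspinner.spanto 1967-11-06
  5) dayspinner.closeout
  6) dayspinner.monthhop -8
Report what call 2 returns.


Answer: 2290-06-12

Derivation:
I run dayspinner.closeout(), — result: 2289-12-31.
Then dayspinner.roll using 163, and see 2290-06-12.
I try dayspinner.markday using 1967-05-08: 1967-05-08.
I run dayspinner.spanto using 1967-11-06, — result: 182.
I run dayspinner.closeout(), — result: 1967-05-31.
I try dayspinner.monthhop using -8, and observe 1966-09-30.


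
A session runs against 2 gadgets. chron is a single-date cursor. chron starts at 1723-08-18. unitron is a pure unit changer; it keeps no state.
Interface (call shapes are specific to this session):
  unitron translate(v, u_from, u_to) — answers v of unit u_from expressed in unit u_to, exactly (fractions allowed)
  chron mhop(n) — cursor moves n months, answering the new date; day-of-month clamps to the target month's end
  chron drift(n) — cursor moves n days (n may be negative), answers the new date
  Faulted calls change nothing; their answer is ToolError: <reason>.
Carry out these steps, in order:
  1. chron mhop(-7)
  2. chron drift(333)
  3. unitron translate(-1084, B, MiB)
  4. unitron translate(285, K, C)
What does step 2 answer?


Answer: 1723-12-17

Derivation:
> chron mhop n→-7
:: 1723-01-18
> chron drift n→333
:: 1723-12-17
> unitron translate v→-1084 u_from→B u_to→MiB
:: -271/262144
> unitron translate v→285 u_from→K u_to→C
:: 237/20


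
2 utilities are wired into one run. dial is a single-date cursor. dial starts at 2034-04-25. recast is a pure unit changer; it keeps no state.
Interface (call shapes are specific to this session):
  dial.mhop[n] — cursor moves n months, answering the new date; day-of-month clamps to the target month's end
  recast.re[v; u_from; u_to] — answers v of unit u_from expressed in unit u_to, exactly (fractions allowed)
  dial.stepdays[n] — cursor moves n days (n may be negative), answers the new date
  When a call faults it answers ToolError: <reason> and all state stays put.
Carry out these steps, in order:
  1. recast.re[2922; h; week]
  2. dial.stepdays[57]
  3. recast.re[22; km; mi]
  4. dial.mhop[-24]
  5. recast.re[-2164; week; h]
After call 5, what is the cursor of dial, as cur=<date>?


Answer: cur=2032-06-21

Derivation:
Now I run re passing v='2922', u_from='h', u_to='week', which returns 487/28.
Next I call stepdays passing n='57', — result: 2034-06-21.
Calling re passing v='22', u_from='km', u_to='mi', → 15625/1143.
I call mhop passing n='-24', yielding 2032-06-21.
I use re passing v='-2164', u_from='week', u_to='h': -363552.


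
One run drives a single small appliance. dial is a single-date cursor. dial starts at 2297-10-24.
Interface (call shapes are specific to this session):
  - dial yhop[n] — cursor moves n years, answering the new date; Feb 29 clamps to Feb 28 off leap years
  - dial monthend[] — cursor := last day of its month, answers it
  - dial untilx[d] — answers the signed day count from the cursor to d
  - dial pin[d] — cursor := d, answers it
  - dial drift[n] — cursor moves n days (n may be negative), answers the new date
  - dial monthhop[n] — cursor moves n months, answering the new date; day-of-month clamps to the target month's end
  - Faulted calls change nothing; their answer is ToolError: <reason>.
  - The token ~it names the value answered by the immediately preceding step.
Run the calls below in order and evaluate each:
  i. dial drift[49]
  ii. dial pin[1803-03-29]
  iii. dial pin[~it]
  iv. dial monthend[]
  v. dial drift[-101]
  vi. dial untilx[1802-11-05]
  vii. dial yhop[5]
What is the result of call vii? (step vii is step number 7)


Answer: 1807-12-20

Derivation:
I invoke dial drift on n: 49: 2297-12-12.
Using dial pin on d: 1803-03-29, and get 1803-03-29.
Using dial pin on d: ~it: 1803-03-29.
I invoke dial monthend(), and get 1803-03-31.
I run dial drift on n: -101, → 1802-12-20.
I use dial untilx on d: 1802-11-05, giving -45.
I run dial yhop on n: 5, and get 1807-12-20.


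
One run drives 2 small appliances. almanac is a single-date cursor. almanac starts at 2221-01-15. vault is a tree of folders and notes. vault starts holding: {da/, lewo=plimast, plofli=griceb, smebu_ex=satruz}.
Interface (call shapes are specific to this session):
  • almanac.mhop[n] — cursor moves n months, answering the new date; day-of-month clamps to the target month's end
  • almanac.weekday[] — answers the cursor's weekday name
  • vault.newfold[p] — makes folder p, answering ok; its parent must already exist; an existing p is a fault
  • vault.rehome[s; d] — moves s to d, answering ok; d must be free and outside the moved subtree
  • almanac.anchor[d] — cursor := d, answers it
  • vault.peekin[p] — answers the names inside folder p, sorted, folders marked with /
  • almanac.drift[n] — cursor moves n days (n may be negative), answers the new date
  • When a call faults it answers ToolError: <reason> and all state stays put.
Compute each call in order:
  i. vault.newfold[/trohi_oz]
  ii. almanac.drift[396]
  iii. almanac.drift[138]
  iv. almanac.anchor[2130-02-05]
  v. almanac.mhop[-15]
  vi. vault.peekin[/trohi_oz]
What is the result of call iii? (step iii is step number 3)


Answer: 2222-07-03

Derivation:
~$ newfold p='/trohi_oz'
[out] ok
~$ drift n='396'
[out] 2222-02-15
~$ drift n='138'
[out] 2222-07-03
~$ anchor d='2130-02-05'
[out] 2130-02-05
~$ mhop n='-15'
[out] 2128-11-05
~$ peekin p='/trohi_oz'
[out] []


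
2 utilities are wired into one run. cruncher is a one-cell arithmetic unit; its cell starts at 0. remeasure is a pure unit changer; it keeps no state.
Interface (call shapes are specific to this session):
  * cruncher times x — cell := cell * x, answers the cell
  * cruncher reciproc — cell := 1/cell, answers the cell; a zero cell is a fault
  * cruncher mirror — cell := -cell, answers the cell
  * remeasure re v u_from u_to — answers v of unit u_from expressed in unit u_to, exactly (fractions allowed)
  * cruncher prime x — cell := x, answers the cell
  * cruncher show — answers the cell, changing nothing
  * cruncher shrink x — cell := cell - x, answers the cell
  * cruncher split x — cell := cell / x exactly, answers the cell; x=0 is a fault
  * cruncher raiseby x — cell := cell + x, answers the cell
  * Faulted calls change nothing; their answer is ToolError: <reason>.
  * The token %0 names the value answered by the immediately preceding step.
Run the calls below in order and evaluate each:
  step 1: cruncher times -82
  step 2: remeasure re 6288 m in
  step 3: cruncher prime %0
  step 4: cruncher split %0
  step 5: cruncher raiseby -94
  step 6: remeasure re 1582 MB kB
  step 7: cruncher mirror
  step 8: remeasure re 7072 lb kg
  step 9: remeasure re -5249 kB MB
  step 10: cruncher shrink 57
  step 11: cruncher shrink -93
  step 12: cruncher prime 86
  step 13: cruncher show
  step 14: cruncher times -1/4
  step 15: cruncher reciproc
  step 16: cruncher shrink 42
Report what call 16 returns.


Answer: -1808/43

Derivation:
Act: cruncher times[x: -82]
Obs: 0
Act: remeasure re[v: 6288; u_from: m; u_to: in]
Obs: 31440000/127
Act: cruncher prime[x: %0]
Obs: 31440000/127
Act: cruncher split[x: %0]
Obs: 1
Act: cruncher raiseby[x: -94]
Obs: -93
Act: remeasure re[v: 1582; u_from: MB; u_to: kB]
Obs: 1582000
Act: cruncher mirror[]
Obs: 93
Act: remeasure re[v: 7072; u_from: lb; u_to: kg]
Obs: 10024391377/3125000
Act: remeasure re[v: -5249; u_from: kB; u_to: MB]
Obs: -5249/1000
Act: cruncher shrink[x: 57]
Obs: 36
Act: cruncher shrink[x: -93]
Obs: 129
Act: cruncher prime[x: 86]
Obs: 86
Act: cruncher show[]
Obs: 86
Act: cruncher times[x: -1/4]
Obs: -43/2
Act: cruncher reciproc[]
Obs: -2/43
Act: cruncher shrink[x: 42]
Obs: -1808/43


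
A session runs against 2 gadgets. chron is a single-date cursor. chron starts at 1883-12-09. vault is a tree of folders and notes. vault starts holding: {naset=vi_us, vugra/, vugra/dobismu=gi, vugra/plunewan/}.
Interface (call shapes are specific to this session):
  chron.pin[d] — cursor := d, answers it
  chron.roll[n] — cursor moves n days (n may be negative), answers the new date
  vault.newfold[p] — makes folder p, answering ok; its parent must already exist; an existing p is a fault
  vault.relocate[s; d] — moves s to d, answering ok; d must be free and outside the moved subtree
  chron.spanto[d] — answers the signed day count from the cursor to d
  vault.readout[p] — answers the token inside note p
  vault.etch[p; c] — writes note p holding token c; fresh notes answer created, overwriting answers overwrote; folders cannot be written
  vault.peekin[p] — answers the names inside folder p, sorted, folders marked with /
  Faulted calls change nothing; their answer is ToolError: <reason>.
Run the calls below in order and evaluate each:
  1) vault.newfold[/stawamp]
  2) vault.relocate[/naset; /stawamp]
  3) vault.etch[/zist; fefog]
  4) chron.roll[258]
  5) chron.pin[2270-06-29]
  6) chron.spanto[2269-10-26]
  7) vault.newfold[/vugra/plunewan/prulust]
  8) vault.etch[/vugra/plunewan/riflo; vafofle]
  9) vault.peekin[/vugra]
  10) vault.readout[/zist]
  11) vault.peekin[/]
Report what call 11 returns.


% vault.newfold(p: /stawamp) -> ok
% vault.relocate(s: /naset, d: /stawamp) -> ToolError: exists
% vault.etch(p: /zist, c: fefog) -> created
% chron.roll(n: 258) -> 1884-08-23
% chron.pin(d: 2270-06-29) -> 2270-06-29
% chron.spanto(d: 2269-10-26) -> -246
% vault.newfold(p: /vugra/plunewan/prulust) -> ok
% vault.etch(p: /vugra/plunewan/riflo, c: vafofle) -> created
% vault.peekin(p: /vugra) -> [dobismu, plunewan/]
% vault.readout(p: /zist) -> fefog
% vault.peekin(p: /) -> [naset, stawamp/, vugra/, zist]

Answer: [naset, stawamp/, vugra/, zist]


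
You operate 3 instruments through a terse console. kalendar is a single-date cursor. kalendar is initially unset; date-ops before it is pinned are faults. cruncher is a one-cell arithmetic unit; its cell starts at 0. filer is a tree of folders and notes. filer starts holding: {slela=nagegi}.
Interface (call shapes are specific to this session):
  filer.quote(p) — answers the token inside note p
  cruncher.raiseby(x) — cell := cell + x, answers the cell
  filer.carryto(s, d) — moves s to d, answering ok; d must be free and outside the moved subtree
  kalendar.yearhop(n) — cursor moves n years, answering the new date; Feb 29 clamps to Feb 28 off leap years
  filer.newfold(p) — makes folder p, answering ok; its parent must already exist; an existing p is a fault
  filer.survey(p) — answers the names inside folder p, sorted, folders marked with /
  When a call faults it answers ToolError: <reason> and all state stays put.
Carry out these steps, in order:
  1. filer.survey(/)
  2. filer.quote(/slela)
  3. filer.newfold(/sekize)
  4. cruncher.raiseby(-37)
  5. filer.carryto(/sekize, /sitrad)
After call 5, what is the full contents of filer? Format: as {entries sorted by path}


Using filer.survey passing p: /, and see [slela].
I run filer.quote passing p: /slela, — result: nagegi.
I run filer.newfold passing p: /sekize, → ok.
I use cruncher.raiseby passing x: -37, and get -37.
Using filer.carryto passing s: /sekize, d: /sitrad, — result: ok.

Answer: {sitrad/, slela=nagegi}


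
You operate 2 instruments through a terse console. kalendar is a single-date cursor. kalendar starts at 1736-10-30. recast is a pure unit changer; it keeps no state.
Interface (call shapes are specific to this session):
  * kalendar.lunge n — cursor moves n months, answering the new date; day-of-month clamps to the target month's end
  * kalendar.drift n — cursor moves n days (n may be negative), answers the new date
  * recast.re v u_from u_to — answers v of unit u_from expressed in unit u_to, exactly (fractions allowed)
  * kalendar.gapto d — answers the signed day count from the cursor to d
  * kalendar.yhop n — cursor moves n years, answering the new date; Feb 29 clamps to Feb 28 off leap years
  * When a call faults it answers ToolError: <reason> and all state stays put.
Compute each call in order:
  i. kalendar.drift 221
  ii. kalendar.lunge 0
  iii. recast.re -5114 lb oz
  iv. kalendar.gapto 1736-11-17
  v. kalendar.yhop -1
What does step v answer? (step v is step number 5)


-> kalendar.drift(221)
<- 1737-06-08
-> kalendar.lunge(0)
<- 1737-06-08
-> recast.re(-5114, lb, oz)
<- -81824
-> kalendar.gapto(1736-11-17)
<- -203
-> kalendar.yhop(-1)
<- 1736-06-08

Answer: 1736-06-08


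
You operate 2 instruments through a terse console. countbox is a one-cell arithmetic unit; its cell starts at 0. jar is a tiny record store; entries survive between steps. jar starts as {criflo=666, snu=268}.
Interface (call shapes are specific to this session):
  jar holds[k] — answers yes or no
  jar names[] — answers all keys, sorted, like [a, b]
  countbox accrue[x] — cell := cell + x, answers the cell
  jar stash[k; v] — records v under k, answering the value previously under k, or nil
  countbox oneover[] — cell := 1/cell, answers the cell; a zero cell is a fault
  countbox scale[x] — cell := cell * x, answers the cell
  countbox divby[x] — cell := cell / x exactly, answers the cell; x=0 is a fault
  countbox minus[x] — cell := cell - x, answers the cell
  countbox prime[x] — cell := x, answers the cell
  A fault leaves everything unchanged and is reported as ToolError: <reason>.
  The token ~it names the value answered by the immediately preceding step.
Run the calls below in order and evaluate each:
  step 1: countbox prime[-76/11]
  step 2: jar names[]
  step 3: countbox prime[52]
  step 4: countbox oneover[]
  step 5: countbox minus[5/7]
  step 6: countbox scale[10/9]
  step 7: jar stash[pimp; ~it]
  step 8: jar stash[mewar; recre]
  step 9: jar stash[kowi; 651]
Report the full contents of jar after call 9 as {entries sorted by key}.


Answer: {criflo=666, kowi=651, mewar=recre, pimp=-1265/1638, snu=268}

Derivation:
% countbox prime(x→-76/11) ~> -76/11
% jar names() ~> [criflo, snu]
% countbox prime(x→52) ~> 52
% countbox oneover() ~> 1/52
% countbox minus(x→5/7) ~> -253/364
% countbox scale(x→10/9) ~> -1265/1638
% jar stash(k→pimp, v→~it) ~> nil
% jar stash(k→mewar, v→recre) ~> nil
% jar stash(k→kowi, v→651) ~> nil


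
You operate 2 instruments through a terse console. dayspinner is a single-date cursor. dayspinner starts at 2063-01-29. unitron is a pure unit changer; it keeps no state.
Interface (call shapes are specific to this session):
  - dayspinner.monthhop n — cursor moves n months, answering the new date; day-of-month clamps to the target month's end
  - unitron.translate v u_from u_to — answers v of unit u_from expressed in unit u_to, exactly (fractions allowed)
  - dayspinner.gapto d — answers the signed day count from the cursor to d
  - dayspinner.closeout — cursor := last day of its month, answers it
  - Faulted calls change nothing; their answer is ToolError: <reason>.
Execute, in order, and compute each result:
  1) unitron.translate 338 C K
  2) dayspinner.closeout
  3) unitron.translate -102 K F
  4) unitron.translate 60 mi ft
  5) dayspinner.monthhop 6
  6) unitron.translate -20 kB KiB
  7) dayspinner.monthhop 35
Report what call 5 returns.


I use unitron.translate using v: 338, u_from: C, u_to: K, yielding 12223/20.
Next I call dayspinner.closeout, giving 2063-01-31.
Using unitron.translate using v: -102, u_from: K, u_to: F, which returns -64327/100.
Now I run unitron.translate using v: 60, u_from: mi, u_to: ft, which returns 316800.
I run dayspinner.monthhop using n: 6, and observe 2063-07-31.
I invoke unitron.translate using v: -20, u_from: kB, u_to: KiB, → -625/32.
I run dayspinner.monthhop using n: 35, → 2066-06-30.

Answer: 2063-07-31


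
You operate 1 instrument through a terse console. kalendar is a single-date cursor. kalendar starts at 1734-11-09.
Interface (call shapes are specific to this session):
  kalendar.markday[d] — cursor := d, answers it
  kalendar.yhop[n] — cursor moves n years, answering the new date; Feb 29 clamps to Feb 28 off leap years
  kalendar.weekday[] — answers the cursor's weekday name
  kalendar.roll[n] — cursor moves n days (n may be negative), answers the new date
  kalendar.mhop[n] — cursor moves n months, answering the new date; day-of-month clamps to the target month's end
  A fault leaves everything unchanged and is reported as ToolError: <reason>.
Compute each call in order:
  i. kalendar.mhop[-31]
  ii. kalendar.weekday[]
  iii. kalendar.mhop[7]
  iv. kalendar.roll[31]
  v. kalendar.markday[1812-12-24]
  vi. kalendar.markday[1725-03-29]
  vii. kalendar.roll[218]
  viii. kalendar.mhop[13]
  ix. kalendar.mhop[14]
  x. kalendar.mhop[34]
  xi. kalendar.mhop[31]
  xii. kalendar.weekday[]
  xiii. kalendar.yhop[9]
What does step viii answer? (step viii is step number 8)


! 1. mhop(n→-31) == 1732-04-09
! 2. weekday() == Wednesday
! 3. mhop(n→7) == 1732-11-09
! 4. roll(n→31) == 1732-12-10
! 5. markday(d→1812-12-24) == 1812-12-24
! 6. markday(d→1725-03-29) == 1725-03-29
! 7. roll(n→218) == 1725-11-02
! 8. mhop(n→13) == 1726-12-02
! 9. mhop(n→14) == 1728-02-02
! 10. mhop(n→34) == 1730-12-02
! 11. mhop(n→31) == 1733-07-02
! 12. weekday() == Thursday
! 13. yhop(n→9) == 1742-07-02

Answer: 1726-12-02


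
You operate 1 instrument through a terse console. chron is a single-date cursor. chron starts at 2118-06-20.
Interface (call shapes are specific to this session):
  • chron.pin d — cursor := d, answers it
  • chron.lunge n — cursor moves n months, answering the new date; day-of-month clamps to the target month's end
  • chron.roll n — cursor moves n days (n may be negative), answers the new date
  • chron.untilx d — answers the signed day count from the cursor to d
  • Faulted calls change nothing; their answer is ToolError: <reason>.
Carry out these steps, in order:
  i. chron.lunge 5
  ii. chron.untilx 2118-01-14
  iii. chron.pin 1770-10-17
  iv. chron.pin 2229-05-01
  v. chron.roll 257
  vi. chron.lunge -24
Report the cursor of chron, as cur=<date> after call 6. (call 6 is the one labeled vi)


Answer: cur=2228-01-13

Derivation:
Act: chron.lunge[n='5']
Obs: 2118-11-20
Act: chron.untilx[d='2118-01-14']
Obs: -310
Act: chron.pin[d='1770-10-17']
Obs: 1770-10-17
Act: chron.pin[d='2229-05-01']
Obs: 2229-05-01
Act: chron.roll[n='257']
Obs: 2230-01-13
Act: chron.lunge[n='-24']
Obs: 2228-01-13


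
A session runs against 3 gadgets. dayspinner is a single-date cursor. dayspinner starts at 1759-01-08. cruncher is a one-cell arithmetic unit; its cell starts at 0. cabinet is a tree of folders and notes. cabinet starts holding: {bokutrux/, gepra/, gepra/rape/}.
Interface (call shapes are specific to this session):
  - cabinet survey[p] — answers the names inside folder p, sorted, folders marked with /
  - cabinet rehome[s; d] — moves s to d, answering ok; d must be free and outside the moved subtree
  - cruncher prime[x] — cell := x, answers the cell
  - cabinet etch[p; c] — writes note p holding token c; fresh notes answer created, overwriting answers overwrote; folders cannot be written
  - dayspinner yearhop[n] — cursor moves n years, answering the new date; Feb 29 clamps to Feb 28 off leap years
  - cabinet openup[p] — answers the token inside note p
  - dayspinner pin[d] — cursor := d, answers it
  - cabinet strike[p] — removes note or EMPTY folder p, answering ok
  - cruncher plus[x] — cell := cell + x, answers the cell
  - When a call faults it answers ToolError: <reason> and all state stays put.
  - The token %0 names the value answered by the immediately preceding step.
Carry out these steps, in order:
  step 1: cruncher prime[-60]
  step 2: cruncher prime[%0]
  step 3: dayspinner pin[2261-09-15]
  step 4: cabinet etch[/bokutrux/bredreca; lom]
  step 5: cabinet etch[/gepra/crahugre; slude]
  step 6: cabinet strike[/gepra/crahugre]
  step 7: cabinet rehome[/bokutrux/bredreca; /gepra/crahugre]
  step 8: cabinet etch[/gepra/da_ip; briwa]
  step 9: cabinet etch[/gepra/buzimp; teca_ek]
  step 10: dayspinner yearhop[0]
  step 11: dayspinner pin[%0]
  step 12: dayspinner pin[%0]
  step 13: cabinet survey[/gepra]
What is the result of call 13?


-> cruncher prime(x='-60')
<- -60
-> cruncher prime(x='%0')
<- -60
-> dayspinner pin(d='2261-09-15')
<- 2261-09-15
-> cabinet etch(p='/bokutrux/bredreca', c='lom')
<- created
-> cabinet etch(p='/gepra/crahugre', c='slude')
<- created
-> cabinet strike(p='/gepra/crahugre')
<- ok
-> cabinet rehome(s='/bokutrux/bredreca', d='/gepra/crahugre')
<- ok
-> cabinet etch(p='/gepra/da_ip', c='briwa')
<- created
-> cabinet etch(p='/gepra/buzimp', c='teca_ek')
<- created
-> dayspinner yearhop(n='0')
<- 2261-09-15
-> dayspinner pin(d='%0')
<- 2261-09-15
-> dayspinner pin(d='%0')
<- 2261-09-15
-> cabinet survey(p='/gepra')
<- [buzimp, crahugre, da_ip, rape/]

Answer: [buzimp, crahugre, da_ip, rape/]


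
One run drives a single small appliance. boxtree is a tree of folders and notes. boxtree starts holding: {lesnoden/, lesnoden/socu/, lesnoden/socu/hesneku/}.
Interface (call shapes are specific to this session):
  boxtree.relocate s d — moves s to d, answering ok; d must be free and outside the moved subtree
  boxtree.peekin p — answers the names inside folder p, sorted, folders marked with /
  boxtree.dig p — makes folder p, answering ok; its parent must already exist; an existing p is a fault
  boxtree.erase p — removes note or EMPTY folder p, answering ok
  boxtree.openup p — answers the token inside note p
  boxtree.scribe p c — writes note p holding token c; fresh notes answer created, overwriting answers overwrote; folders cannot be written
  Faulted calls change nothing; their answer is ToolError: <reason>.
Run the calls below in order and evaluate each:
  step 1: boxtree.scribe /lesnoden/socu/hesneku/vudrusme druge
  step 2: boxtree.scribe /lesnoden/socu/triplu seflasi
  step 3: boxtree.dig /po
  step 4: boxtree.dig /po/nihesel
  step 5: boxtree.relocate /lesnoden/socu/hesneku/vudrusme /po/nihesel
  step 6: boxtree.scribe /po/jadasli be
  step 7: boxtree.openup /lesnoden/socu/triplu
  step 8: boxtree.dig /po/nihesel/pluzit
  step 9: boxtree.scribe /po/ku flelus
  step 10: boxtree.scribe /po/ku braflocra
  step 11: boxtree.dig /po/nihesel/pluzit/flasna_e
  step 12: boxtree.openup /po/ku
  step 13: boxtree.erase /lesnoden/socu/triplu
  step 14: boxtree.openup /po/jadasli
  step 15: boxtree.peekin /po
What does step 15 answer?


Answer: [jadasli, ku, nihesel/]

Derivation:
Act: scribe[/lesnoden/socu/hesneku/vudrusme; druge]
Obs: created
Act: scribe[/lesnoden/socu/triplu; seflasi]
Obs: created
Act: dig[/po]
Obs: ok
Act: dig[/po/nihesel]
Obs: ok
Act: relocate[/lesnoden/socu/hesneku/vudrusme; /po/nihesel]
Obs: ToolError: exists
Act: scribe[/po/jadasli; be]
Obs: created
Act: openup[/lesnoden/socu/triplu]
Obs: seflasi
Act: dig[/po/nihesel/pluzit]
Obs: ok
Act: scribe[/po/ku; flelus]
Obs: created
Act: scribe[/po/ku; braflocra]
Obs: overwrote
Act: dig[/po/nihesel/pluzit/flasna_e]
Obs: ok
Act: openup[/po/ku]
Obs: braflocra
Act: erase[/lesnoden/socu/triplu]
Obs: ok
Act: openup[/po/jadasli]
Obs: be
Act: peekin[/po]
Obs: [jadasli, ku, nihesel/]


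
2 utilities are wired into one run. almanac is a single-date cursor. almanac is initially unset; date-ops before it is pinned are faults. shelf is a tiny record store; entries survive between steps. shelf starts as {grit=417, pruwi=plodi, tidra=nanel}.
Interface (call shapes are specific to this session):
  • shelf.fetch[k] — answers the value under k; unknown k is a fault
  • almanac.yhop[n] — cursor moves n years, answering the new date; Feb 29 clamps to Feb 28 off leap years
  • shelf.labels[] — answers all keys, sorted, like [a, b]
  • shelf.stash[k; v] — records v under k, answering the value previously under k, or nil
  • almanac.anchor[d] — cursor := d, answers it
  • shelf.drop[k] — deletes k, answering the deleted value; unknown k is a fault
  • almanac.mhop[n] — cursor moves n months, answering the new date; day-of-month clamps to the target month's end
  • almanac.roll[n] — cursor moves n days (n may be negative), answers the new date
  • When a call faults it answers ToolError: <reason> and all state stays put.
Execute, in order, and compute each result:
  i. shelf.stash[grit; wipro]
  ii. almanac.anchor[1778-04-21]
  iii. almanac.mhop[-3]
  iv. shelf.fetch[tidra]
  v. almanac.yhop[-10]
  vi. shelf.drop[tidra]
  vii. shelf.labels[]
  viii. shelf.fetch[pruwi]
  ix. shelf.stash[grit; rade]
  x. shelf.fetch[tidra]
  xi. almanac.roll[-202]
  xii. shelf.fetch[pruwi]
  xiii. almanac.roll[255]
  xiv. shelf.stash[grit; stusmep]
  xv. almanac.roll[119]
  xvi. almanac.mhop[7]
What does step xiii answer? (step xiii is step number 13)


Answer: 1768-03-14

Derivation:
Do: shelf.stash[k=grit; v=wipro]
See: 417
Do: almanac.anchor[d=1778-04-21]
See: 1778-04-21
Do: almanac.mhop[n=-3]
See: 1778-01-21
Do: shelf.fetch[k=tidra]
See: nanel
Do: almanac.yhop[n=-10]
See: 1768-01-21
Do: shelf.drop[k=tidra]
See: nanel
Do: shelf.labels[]
See: [grit, pruwi]
Do: shelf.fetch[k=pruwi]
See: plodi
Do: shelf.stash[k=grit; v=rade]
See: wipro
Do: shelf.fetch[k=tidra]
See: ToolError: no such key tidra
Do: almanac.roll[n=-202]
See: 1767-07-03
Do: shelf.fetch[k=pruwi]
See: plodi
Do: almanac.roll[n=255]
See: 1768-03-14
Do: shelf.stash[k=grit; v=stusmep]
See: rade
Do: almanac.roll[n=119]
See: 1768-07-11
Do: almanac.mhop[n=7]
See: 1769-02-11
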